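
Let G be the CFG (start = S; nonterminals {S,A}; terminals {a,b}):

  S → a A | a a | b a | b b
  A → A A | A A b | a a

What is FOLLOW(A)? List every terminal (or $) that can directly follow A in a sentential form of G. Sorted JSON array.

FIRST iteration:
[1]
  A via A→a a: +{a}
  S via S→a A: +{a}
  S via S→b a: +{b}
  FIRST[S]={a,b}  FIRST[A]={a}
[2] — fixpoint
  FIRST[S]={a,b}  FIRST[A]={a}

FOLLOW iteration:
seed FOLLOW(S) with $
iter 1:
  A→A A: FOLLOW(A) ⊇ FIRST(A) = {a}; new: +{a}
  A→A A b: FOLLOW(A) ⊇ FIRST(b) = {b}; new: +{b}
  S→a A: FOLLOW(A) ⊇ FOLLOW(S) ⊇ {$}; new: +{$}
  FOLLOW[S]={$}  FOLLOW[A]={$,a,b}
iter 2: (no change)
  FOLLOW[S]={$}  FOLLOW[A]={$,a,b}

FOLLOW(A) = ["$", "a", "b"]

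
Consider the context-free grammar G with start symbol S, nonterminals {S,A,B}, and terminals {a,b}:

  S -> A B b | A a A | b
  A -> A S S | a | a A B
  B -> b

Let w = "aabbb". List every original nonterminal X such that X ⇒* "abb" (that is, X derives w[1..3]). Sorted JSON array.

Convert to CNF:
  S -> A X4 | A X5 | b
  A -> A X2 | T0 X3 | a
  B -> b
  T0 -> a
  T1 -> b
  X2 -> S S
  X3 -> A B
  X4 -> B T1
  X5 -> T0 A

CYK table (by increasing span) — only the sub-triangle for w[1..3]:
  cell(1,1) a: {A,T0}  orig:{A}
  cell(2,2) b: {B,S,T1}  orig:{B,S}
  cell(3,3) b: {B,S,T1}  orig:{B,S}
  cell(1,2) ab: {X3}  orig:{}
  cell(2,3) bb: {X2,X4}  orig:{}
  cell(1,3) abb: {A,S}

Original NTs in T[1,3] deriving "abb": ["A", "S"]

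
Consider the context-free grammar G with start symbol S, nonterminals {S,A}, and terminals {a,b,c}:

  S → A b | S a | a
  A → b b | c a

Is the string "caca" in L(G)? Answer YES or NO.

Convert to CNF:
  S -> A T0 | S T2 | a
  A -> T0 T0 | T1 T2
  T0 -> b
  T1 -> c
  T2 -> a

CYK fill:
  T[0,0] 'c' = {T1}  orig:{}
  T[1,1] 'a' = {S,T2}  orig:{S}
  T[2,2] 'c' = {T1}  orig:{}
  T[3,3] 'a' = {S,T2}  orig:{S}
  T[0,1] 'ca' = {A}
  T[1,2] 'ac' = ∅
  T[2,3] 'ca' = {A}
  T[0,2] 'cac' = ∅
  T[1,3] 'aca' = ∅
  T[0,3] 'caca' = ∅

S ∉ T[0,3] ⇒ NO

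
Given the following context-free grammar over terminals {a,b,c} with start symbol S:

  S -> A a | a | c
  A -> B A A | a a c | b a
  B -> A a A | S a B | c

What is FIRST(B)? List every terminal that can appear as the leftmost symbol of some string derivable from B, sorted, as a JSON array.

FIRST sets, iterate to fixpoint:
pass 1:
  A via A→a a c: +{a}
  A via A→b a: +{b}
  B via B→A a A: +{a,b}
  B via B→c: +{c}
  S via S→A a: +{a,b}
  S via S→c: +{c}
  S: {a,b,c}  A: {a,b}  B: {a,b,c}
pass 2:
  A via A→B A A: +{c}
  S: {a,b,c}  A: {a,b,c}  B: {a,b,c}
pass 3: done
  S: {a,b,c}  A: {a,b,c}  B: {a,b,c}

FIRST(B) = ["a", "b", "c"]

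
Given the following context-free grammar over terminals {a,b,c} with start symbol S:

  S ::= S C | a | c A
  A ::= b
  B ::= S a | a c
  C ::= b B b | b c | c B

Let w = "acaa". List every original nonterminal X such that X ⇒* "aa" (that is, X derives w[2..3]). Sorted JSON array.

CNF form of G:
  S -> S C | T1 A | a
  A -> b
  B -> S T0 | T0 T1
  C -> T1 B | T2 T1 | T2 X3
  T0 -> a
  T1 -> c
  T2 -> b
  X3 -> B T2

Fill CYK table bottom-up — only the sub-triangle for w[2..3]:
  T[2,2] 'a' = {S,T0}  orig:{S}
  T[3,3] 'a' = {S,T0}  orig:{S}
  T[2,3] 'aa' = {B}

Original NTs in T[2,3] deriving "aa": ["B"]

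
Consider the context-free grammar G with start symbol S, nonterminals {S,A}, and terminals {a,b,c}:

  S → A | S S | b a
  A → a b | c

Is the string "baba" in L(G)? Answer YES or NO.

CNF form of G:
  S -> S S | T0 T1 | T1 T0 | c
  A -> T0 T1 | c
  T0 -> a
  T1 -> b

CYK table (by increasing span):
  cell(0,0) b: {T1}  orig:{}
  cell(1,1) a: {T0}  orig:{}
  cell(2,2) b: {T1}  orig:{}
  cell(3,3) a: {T0}  orig:{}
  cell(0,1) ba: {S}
  cell(1,2) ab: {A,S}
  cell(2,3) ba: {S}
  cell(0,2) bab: ∅
  cell(1,3) aba: ∅
  cell(0,3) baba: {S}

S ∈ T[0,3] ⇒ YES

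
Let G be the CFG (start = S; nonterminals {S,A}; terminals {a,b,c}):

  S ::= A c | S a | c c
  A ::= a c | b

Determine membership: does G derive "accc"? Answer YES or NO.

CNF form of G:
  S -> A T1 | S T0 | T1 T1
  A -> T0 T1 | b
  T0 -> a
  T1 -> c

CYK fill:
  cell(0,0) a: {T0}  orig:{}
  cell(1,1) c: {T1}  orig:{}
  cell(2,2) c: {T1}  orig:{}
  cell(3,3) c: {T1}  orig:{}
  cell(0,1) ac: {A}
  cell(1,2) cc: {S}
  cell(2,3) cc: {S}
  cell(0,2) acc: {S}
  cell(1,3) ccc: ∅
  cell(0,3) accc: ∅

S ∉ T[0,3] ⇒ NO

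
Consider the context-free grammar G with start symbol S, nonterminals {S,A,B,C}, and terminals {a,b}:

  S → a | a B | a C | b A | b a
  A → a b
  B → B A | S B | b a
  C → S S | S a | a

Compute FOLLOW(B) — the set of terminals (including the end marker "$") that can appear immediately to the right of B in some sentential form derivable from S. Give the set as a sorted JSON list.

FIRST sets, iterate to fixpoint:
iter 1:
  A via A→a b: +{a}
  B via B→b a: +{b}
  C via C→a: +{a}
  S via S→a: +{a}
  S via S→b A: +{b}
  FIRST[S]={a,b}  FIRST[A]={a}  FIRST[B]={b}  FIRST[C]={a}
iter 2:
  B via B→S B: +{a}
  C via C→S S: +{b}
  FIRST[S]={a,b}  FIRST[A]={a}  FIRST[B]={a,b}  FIRST[C]={a,b}
iter 3: done
  FIRST[S]={a,b}  FIRST[A]={a}  FIRST[B]={a,b}  FIRST[C]={a,b}

Compute FOLLOW by fixpoint:
initialize: $ ∈ FOLLOW(S)
pass 1:
  B→B A: FOLLOW(B) ⊇ FIRST(A) = {a}; new: +{a}
  B→B A: FOLLOW(A) ⊇ FOLLOW(B) ⊇ {a}; new: +{a}
  B→S B: FOLLOW(S) ⊇ FIRST(B) = {a,b}; new: +{a,b}
  S→a B: FOLLOW(B) ⊇ FOLLOW(S) ⊇ {$,a,b}; new: +{$,b}
  S→a C: FOLLOW(C) ⊇ FOLLOW(S) ⊇ {$,a,b}; new: +{$,a,b}
  S→b A: FOLLOW(A) ⊇ FOLLOW(S) ⊇ {$,a,b}; new: +{$,b}
  S: {$,a,b}  A: {$,a,b}  B: {$,a,b}  C: {$,a,b}
pass 2: — fixpoint
  S: {$,a,b}  A: {$,a,b}  B: {$,a,b}  C: {$,a,b}

FOLLOW(B) = ["$", "a", "b"]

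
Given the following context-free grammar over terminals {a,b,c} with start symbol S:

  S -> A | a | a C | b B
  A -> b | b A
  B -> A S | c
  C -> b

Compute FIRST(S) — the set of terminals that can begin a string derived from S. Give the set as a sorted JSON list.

Compute FIRST by fixpoint:
iter 1:
  A via A→b: +{b}
  B via B→A S: +{b}
  B via B→c: +{c}
  C via C→b: +{b}
  S via S→A: +{b}
  S via S→a: +{a}
  FIRST[S]={a,b}  FIRST[A]={b}  FIRST[B]={b,c}  FIRST[C]={b}
iter 2: (stable)
  FIRST[S]={a,b}  FIRST[A]={b}  FIRST[B]={b,c}  FIRST[C]={b}

FIRST(S) = ["a", "b"]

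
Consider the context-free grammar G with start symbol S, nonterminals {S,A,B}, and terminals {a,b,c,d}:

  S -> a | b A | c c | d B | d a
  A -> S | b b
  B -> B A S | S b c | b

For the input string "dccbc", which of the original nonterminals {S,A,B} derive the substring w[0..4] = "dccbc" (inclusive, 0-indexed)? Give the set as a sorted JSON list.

CNF form of G:
  S -> T0 A | T1 T1 | T2 B | T2 T3 | a
  A -> T0 A | T0 T0 | T1 T1 | T2 B | T2 T3 | a
  B -> B X4 | S X5 | b
  T0 -> b
  T1 -> c
  T2 -> d
  T3 -> a
  X4 -> A S
  X5 -> T0 T1

Fill CYK table bottom-up, restricted to cells inside w[0..4]:
  [0..0]={T2}  "d"  orig:{}
  [1..1]={T1}  "c"  orig:{}
  [2..2]={T1}  "c"  orig:{}
  [3..3]={B,T0}  "b"  orig:{B}
  [4..4]={T1}  "c"  orig:{}
  [0..1]=∅  "dc"
  [1..2]={A,S}  "cc"
  [2..3]=∅  "cb"
  [3..4]={X5}  "bc"  orig:{}
  [0..2]=∅  "dcc"
  [1..3]=∅  "ccb"
  [2..4]=∅  "cbc"
  [0..3]=∅  "dccb"
  [1..4]={B}  "ccbc"
  [0..4]={A,S}  "dccbc"

Original NTs in T[0,4] deriving "dccbc": ["A", "S"]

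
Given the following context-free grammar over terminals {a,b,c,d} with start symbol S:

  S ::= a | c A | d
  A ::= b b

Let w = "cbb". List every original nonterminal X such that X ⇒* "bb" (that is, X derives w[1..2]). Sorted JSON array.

Convert to CNF:
  S -> T1 A | a | d
  A -> T0 T0
  T0 -> b
  T1 -> c

CYK table (by increasing span) — only the sub-triangle for w[1..2]:
  [1..1]={T0}  "b"  orig:{}
  [2..2]={T0}  "b"  orig:{}
  [1..2]={A}  "bb"

Original NTs in T[1,2] deriving "bb": ["A"]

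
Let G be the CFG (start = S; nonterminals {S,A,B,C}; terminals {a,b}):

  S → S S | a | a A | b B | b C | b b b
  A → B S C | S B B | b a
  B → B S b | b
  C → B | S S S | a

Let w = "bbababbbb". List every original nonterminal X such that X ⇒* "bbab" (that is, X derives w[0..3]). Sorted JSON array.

CNF form of G:
  S -> S S | T0 B | T0 C | T0 X7 | T1 A | a
  A -> B X2 | S X3 | T0 T1
  B -> B X4 | b
  C -> B X5 | S X6 | a | b
  T0 -> b
  T1 -> a
  X2 -> S C
  X3 -> B B
  X4 -> S T0
  X5 -> S T0
  X6 -> S S
  X7 -> T0 T0

Fill CYK table bottom-up (cells [i..j] with 0 ≤ i ≤ j ≤ 3 only):
  cell(0,0) b: {B,C,T0}  orig:{B,C}
  cell(1,1) b: {B,C,T0}  orig:{B,C}
  cell(2,2) a: {C,S,T1}  orig:{C,S}
  cell(3,3) b: {B,C,T0}  orig:{B,C}
  cell(0,1) bb: {S,X3,X7}  orig:{S}
  cell(1,2) ba: {A,S}
  cell(2,3) ab: {X2,X4,X5}  orig:{}
  cell(0,2) bba: {S,X2,X6}  orig:{S}
  cell(1,3) bab: {A,B,C,X2,X4,X5}  orig:{A,B,C}
  cell(0,3) bbab: {A,B,C,S,X2,X3,X4,X5}  orig:{A,B,C,S}

Original NTs in T[0,3] deriving "bbab": ["A", "B", "C", "S"]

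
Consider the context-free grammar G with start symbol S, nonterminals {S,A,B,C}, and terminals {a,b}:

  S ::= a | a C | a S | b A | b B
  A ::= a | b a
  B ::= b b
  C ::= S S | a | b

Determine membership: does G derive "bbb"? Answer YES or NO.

CNF form of G:
  S -> T0 A | T0 B | T1 C | T1 S | a
  A -> T0 T1 | a
  B -> T0 T0
  C -> S S | a | b
  T0 -> b
  T1 -> a

CYK table (by increasing span):
  cell(0,0) b: {C,T0}  orig:{C}
  cell(1,1) b: {C,T0}  orig:{C}
  cell(2,2) b: {C,T0}  orig:{C}
  cell(0,1) bb: {B}
  cell(1,2) bb: {B}
  cell(0,2) bbb: {S}

S ∈ T[0,2] ⇒ YES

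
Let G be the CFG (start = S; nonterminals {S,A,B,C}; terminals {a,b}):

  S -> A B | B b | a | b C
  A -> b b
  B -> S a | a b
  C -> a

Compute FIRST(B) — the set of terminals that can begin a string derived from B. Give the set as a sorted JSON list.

Compute FIRST by fixpoint:
pass 1:
  A via A→b b: +{b}
  B via B→a b: +{a}
  C via C→a: +{a}
  S via S→A B: +{b}
  S via S→B b: +{a}
  FIRST(S)={a,b}  FIRST(A)={b}  FIRST(B)={a}  FIRST(C)={a}
pass 2:
  B via B→S a: +{b}
  FIRST(S)={a,b}  FIRST(A)={b}  FIRST(B)={a,b}  FIRST(C)={a}
pass 3: (no change)
  FIRST(S)={a,b}  FIRST(A)={b}  FIRST(B)={a,b}  FIRST(C)={a}

FIRST(B) = ["a", "b"]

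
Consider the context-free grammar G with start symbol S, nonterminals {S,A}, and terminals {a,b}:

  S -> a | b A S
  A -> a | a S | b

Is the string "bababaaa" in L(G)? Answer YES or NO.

CNF form of G:
  S -> T1 X2 | a
  A -> T0 S | a | b
  T0 -> a
  T1 -> b
  X2 -> A S

Fill CYK table bottom-up:
  cell(0,0) b: {A,T1}  orig:{A}
  cell(1,1) a: {A,S,T0}  orig:{A,S}
  cell(2,2) b: {A,T1}  orig:{A}
  cell(3,3) a: {A,S,T0}  orig:{A,S}
  cell(4,4) b: {A,T1}  orig:{A}
  cell(5,5) a: {A,S,T0}  orig:{A,S}
  cell(6,6) a: {A,S,T0}  orig:{A,S}
  cell(7,7) a: {A,S,T0}  orig:{A,S}
  cell(0,1) ba: {X2}  orig:{}
  cell(1,2) ab: ∅
  cell(2,3) ba: {X2}  orig:{}
  cell(3,4) ab: ∅
  cell(4,5) ba: {X2}  orig:{}
  cell(5,6) aa: {A,X2}  orig:{A}
  cell(6,7) aa: {A,X2}  orig:{A}
  cell(0,2) bab: ∅
  cell(1,3) aba: ∅
  cell(2,4) bab: ∅
  cell(3,5) aba: ∅
  cell(4,6) baa: {S}
  cell(5,7) aaa: {X2}  orig:{}
  cell(0,3) baba: ∅
  cell(1,4) abab: ∅
  cell(2,5) baba: ∅
  cell(3,6) abaa: {A,X2}  orig:{A}
  cell(4,7) baaa: {S}
  cell(0,4) babab: ∅
  cell(1,5) ababa: ∅
  cell(2,6) babaa: {S}
  cell(3,7) abaaa: {A,X2}  orig:{A}
  cell(0,5) bababa: ∅
  cell(1,6) ababaa: {A,X2}  orig:{A}
  cell(2,7) babaaa: {S}
  cell(0,6) bababaa: {S}
  cell(1,7) ababaaa: {A,X2}  orig:{A}
  cell(0,7) bababaaa: {S}

S ∈ T[0,7] ⇒ YES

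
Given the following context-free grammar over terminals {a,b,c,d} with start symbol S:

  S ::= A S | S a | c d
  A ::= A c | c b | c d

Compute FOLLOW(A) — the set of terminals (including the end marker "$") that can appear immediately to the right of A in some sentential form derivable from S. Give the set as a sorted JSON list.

FIRST iteration:
round 1:
  A via A→c b: +{c}
  S via S→A S: +{c}
  FIRST(S)={c}  FIRST(A)={c}
round 2: done
  FIRST(S)={c}  FIRST(A)={c}

FOLLOW sets:
initialize: $ ∈ FOLLOW(S)
[1]
  A→A c: FOLLOW(A) ⊇ FIRST(c) = {c}; new: +{c}
  S→S a: FOLLOW(S) ⊇ FIRST(a) = {a}; new: +{a}
  FOLLOW[S]={$,a}  FOLLOW[A]={c}
[2] (stable)
  FOLLOW[S]={$,a}  FOLLOW[A]={c}

FOLLOW(A) = ["c"]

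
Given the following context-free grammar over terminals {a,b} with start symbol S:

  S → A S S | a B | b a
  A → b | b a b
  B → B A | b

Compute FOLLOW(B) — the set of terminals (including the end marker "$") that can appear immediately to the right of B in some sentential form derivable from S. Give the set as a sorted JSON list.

Compute FIRST by fixpoint:
[1]
  A via A→b: +{b}
  B via B→b: +{b}
  S via S→A S S: +{b}
  S via S→a B: +{a}
  FIRST(S)={a,b}  FIRST(A)={b}  FIRST(B)={b}
[2] (stable)
  FIRST(S)={a,b}  FIRST(A)={b}  FIRST(B)={b}

FOLLOW iteration:
FOLLOW(S) := {$}
pass 1:
  B→B A: FOLLOW(B) ⊇ FIRST(A) = {b}; new: +{b}
  B→B A: FOLLOW(A) ⊇ FOLLOW(B) ⊇ {b}; new: +{b}
  S→A S S: FOLLOW(A) ⊇ FIRST(S) = {a,b}; new: +{a}
  S→A S S: FOLLOW(S) ⊇ FIRST(S) = {a,b}; new: +{a,b}
  S→a B: FOLLOW(B) ⊇ FOLLOW(S) ⊇ {$,a,b}; new: +{$,a}
  FOLLOW(S)={$,a,b}  FOLLOW(A)={a,b}  FOLLOW(B)={$,a,b}
pass 2:
  B→B A: FOLLOW(A) ⊇ FOLLOW(B) ⊇ {$,a,b}; new: +{$}
  FOLLOW(S)={$,a,b}  FOLLOW(A)={$,a,b}  FOLLOW(B)={$,a,b}
pass 3: done
  FOLLOW(S)={$,a,b}  FOLLOW(A)={$,a,b}  FOLLOW(B)={$,a,b}

FOLLOW(B) = ["$", "a", "b"]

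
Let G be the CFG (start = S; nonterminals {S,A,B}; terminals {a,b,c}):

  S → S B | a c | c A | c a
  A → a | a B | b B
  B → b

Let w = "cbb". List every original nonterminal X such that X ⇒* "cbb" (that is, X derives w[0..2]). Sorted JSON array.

Convert to CNF:
  S -> S B | T0 T2 | T2 A | T2 T0
  A -> T0 B | T1 B | a
  B -> b
  T0 -> a
  T1 -> b
  T2 -> c

CYK fill — only the sub-triangle for w[0..2]:
  T[0,0] 'c' = {T2}  orig:{}
  T[1,1] 'b' = {B,T1}  orig:{B}
  T[2,2] 'b' = {B,T1}  orig:{B}
  T[0,1] 'cb' = ∅
  T[1,2] 'bb' = {A}
  T[0,2] 'cbb' = {S}

Original NTs in T[0,2] deriving "cbb": ["S"]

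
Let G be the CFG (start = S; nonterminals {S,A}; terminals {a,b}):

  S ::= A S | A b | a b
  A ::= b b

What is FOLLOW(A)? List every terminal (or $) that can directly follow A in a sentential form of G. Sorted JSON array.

FIRST sets, iterate to fixpoint:
pass 1:
  A via A→b b: +{b}
  S via S→A S: +{b}
  S via S→a b: +{a}
  FIRST(S)={a,b}  FIRST(A)={b}
pass 2: (no change)
  FIRST(S)={a,b}  FIRST(A)={b}

Compute FOLLOW by fixpoint:
initialize: $ ∈ FOLLOW(S)
round 1:
  S→A S: FOLLOW(A) ⊇ FIRST(S) = {a,b}; new: +{a,b}
  FOLLOW[S]={$}  FOLLOW[A]={a,b}
round 2: — fixpoint
  FOLLOW[S]={$}  FOLLOW[A]={a,b}

FOLLOW(A) = ["a", "b"]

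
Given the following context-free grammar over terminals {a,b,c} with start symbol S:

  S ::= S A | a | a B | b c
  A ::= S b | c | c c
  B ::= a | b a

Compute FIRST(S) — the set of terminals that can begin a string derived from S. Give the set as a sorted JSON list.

Compute FIRST by fixpoint:
iter 1:
  A via A→c: +{c}
  B via B→a: +{a}
  B via B→b a: +{b}
  S via S→a: +{a}
  S via S→b c: +{b}
  S: {a,b}  A: {c}  B: {a,b}
iter 2:
  A via A→S b: +{a,b}
  S: {a,b}  A: {a,b,c}  B: {a,b}
iter 3: — fixpoint
  S: {a,b}  A: {a,b,c}  B: {a,b}

FIRST(S) = ["a", "b"]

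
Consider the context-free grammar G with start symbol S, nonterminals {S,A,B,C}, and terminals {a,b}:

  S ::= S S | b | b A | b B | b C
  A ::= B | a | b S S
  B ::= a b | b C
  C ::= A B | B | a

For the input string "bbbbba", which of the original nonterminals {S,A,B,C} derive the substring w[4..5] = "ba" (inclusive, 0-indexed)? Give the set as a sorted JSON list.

Convert to CNF:
  S -> S S | T1 A | T1 B | T1 C | b
  A -> T0 T1 | T1 C | T1 X2 | a
  B -> T0 T1 | T1 C
  C -> A B | T0 T1 | T1 C | a
  T0 -> a
  T1 -> b
  X2 -> S S

CYK table (by increasing span) — only the sub-triangle for w[4..5]:
  T[4,4] 'b' = {S,T1}  orig:{S}
  T[5,5] 'a' = {A,C,T0}  orig:{A,C}
  T[4,5] 'ba' = {A,B,C,S}

Original NTs in T[4,5] deriving "ba": ["A", "B", "C", "S"]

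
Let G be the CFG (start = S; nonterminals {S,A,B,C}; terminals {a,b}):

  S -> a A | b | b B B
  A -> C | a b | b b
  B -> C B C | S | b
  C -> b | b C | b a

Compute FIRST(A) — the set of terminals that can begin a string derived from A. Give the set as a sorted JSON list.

FIRST sets, iterate to fixpoint:
iter 1:
  A via A→a b: +{a}
  A via A→b b: +{b}
  B via B→b: +{b}
  C via C→b: +{b}
  S via S→a A: +{a}
  S via S→b: +{b}
  FIRST(S)={a,b}  FIRST(A)={a,b}  FIRST(B)={b}  FIRST(C)={b}
iter 2:
  B via B→S: +{a}
  FIRST(S)={a,b}  FIRST(A)={a,b}  FIRST(B)={a,b}  FIRST(C)={b}
iter 3: (stable)
  FIRST(S)={a,b}  FIRST(A)={a,b}  FIRST(B)={a,b}  FIRST(C)={b}

FIRST(A) = ["a", "b"]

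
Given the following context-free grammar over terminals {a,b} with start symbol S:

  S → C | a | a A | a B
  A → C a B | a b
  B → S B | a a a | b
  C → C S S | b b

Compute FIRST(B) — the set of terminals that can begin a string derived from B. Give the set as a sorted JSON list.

FIRST sets, iterate to fixpoint:
iter 1:
  A via A→a b: +{a}
  B via B→a a a: +{a}
  B via B→b: +{b}
  C via C→b b: +{b}
  S via S→C: +{b}
  S via S→a: +{a}
  FIRST[S]={a,b}  FIRST[A]={a}  FIRST[B]={a,b}  FIRST[C]={b}
iter 2:
  A via A→C a B: +{b}
  FIRST[S]={a,b}  FIRST[A]={a,b}  FIRST[B]={a,b}  FIRST[C]={b}
iter 3: (stable)
  FIRST[S]={a,b}  FIRST[A]={a,b}  FIRST[B]={a,b}  FIRST[C]={b}

FIRST(B) = ["a", "b"]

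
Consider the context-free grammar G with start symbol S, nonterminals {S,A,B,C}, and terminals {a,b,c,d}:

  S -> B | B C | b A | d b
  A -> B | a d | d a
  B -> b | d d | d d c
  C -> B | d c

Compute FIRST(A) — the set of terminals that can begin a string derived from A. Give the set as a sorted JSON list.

Compute FIRST by fixpoint:
[1]
  A via A→a d: +{a}
  A via A→d a: +{d}
  B via B→b: +{b}
  B via B→d d: +{d}
  C via C→B: +{b,d}
  S via S→B: +{b,d}
  S: {b,d}  A: {a,d}  B: {b,d}  C: {b,d}
[2]
  A via A→B: +{b}
  S: {b,d}  A: {a,b,d}  B: {b,d}  C: {b,d}
[3] — fixpoint
  S: {b,d}  A: {a,b,d}  B: {b,d}  C: {b,d}

FIRST(A) = ["a", "b", "d"]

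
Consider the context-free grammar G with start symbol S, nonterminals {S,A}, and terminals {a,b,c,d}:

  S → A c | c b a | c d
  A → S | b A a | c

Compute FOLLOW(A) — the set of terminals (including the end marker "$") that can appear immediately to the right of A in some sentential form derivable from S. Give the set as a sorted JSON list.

FIRST sets, iterate to fixpoint:
round 1:
  A via A→b A a: +{b}
  A via A→c: +{c}
  S via S→A c: +{b,c}
  FIRST[S]={b,c}  FIRST[A]={b,c}
round 2: (stable)
  FIRST[S]={b,c}  FIRST[A]={b,c}

FOLLOW iteration:
initialize: $ ∈ FOLLOW(S)
round 1:
  A→b A a: FOLLOW(A) ⊇ FIRST(a) = {a}; new: +{a}
  S→A c: FOLLOW(A) ⊇ FIRST(c) = {c}; new: +{c}
  S: {$}  A: {a,c}
round 2:
  A→S: FOLLOW(S) ⊇ FOLLOW(A) ⊇ {a,c}; new: +{a,c}
  S: {$,a,c}  A: {a,c}
round 3: — fixpoint
  S: {$,a,c}  A: {a,c}

FOLLOW(A) = ["a", "c"]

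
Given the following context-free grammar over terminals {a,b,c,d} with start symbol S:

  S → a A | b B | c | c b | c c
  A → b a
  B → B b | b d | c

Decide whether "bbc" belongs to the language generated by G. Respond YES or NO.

Convert to CNF:
  S -> T0 B | T1 A | T3 T0 | T3 T3 | c
  A -> T0 T1
  B -> B T0 | T0 T2 | c
  T0 -> b
  T1 -> a
  T2 -> d
  T3 -> c

Fill CYK table bottom-up:
  cell(0,0) b: {T0}  orig:{}
  cell(1,1) b: {T0}  orig:{}
  cell(2,2) c: {B,S,T3}  orig:{B,S}
  cell(0,1) bb: ∅
  cell(1,2) bc: {S}
  cell(0,2) bbc: ∅

S ∉ T[0,2] ⇒ NO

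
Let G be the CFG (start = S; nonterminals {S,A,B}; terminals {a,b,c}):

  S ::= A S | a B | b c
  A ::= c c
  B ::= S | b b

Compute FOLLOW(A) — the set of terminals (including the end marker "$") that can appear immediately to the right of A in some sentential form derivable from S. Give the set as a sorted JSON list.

FIRST sets, iterate to fixpoint:
[1]
  A via A→c c: +{c}
  B via B→b b: +{b}
  S via S→A S: +{c}
  S via S→a B: +{a}
  S via S→b c: +{b}
  S: {a,b,c}  A: {c}  B: {b}
[2]
  B via B→S: +{a,c}
  S: {a,b,c}  A: {c}  B: {a,b,c}
[3] (no change)
  S: {a,b,c}  A: {c}  B: {a,b,c}

FOLLOW sets:
seed FOLLOW(S) with $
pass 1:
  S→A S: FOLLOW(A) ⊇ FIRST(S) = {a,b,c}; new: +{a,b,c}
  S→a B: FOLLOW(B) ⊇ FOLLOW(S) ⊇ {$}; new: +{$}
  S: {$}  A: {a,b,c}  B: {$}
pass 2: (stable)
  S: {$}  A: {a,b,c}  B: {$}

FOLLOW(A) = ["a", "b", "c"]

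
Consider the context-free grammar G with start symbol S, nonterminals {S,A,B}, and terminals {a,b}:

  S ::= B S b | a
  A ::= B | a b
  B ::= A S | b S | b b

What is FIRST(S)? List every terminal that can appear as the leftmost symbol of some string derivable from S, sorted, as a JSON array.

FIRST iteration:
pass 1:
  A via A→a b: +{a}
  B via B→A S: +{a}
  B via B→b S: +{b}
  S via S→B S b: +{a,b}
  S: {a,b}  A: {a}  B: {a,b}
pass 2:
  A via A→B: +{b}
  S: {a,b}  A: {a,b}  B: {a,b}
pass 3: — fixpoint
  S: {a,b}  A: {a,b}  B: {a,b}

FIRST(S) = ["a", "b"]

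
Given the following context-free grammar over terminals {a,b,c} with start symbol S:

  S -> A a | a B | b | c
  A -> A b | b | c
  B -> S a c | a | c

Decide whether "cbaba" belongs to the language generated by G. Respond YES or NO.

Convert to CNF:
  S -> A T1 | T1 B | b | c
  A -> A T0 | b | c
  B -> S X3 | a | c
  T0 -> b
  T1 -> a
  T2 -> c
  X3 -> T1 T2

CYK fill:
  [0..0]={A,B,S,T2}  "c"  orig:{A,B,S}
  [1..1]={A,S,T0}  "b"  orig:{A,S}
  [2..2]={B,T1}  "a"  orig:{B}
  [3..3]={A,S,T0}  "b"  orig:{A,S}
  [4..4]={B,T1}  "a"  orig:{B}
  [0..1]={A}  "cb"
  [1..2]={S}  "ba"
  [2..3]=∅  "ab"
  [3..4]={S}  "ba"
  [0..2]={S}  "cba"
  [1..3]=∅  "bab"
  [2..4]=∅  "aba"
  [0..3]=∅  "cbab"
  [1..4]=∅  "baba"
  [0..4]=∅  "cbaba"

S ∉ T[0,4] ⇒ NO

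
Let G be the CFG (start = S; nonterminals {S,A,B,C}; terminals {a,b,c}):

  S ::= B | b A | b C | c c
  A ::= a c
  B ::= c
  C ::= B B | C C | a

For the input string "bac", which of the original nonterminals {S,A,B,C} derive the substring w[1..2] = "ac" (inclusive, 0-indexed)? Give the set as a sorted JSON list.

CNF form of G:
  S -> T1 T1 | T2 A | T2 C | c
  A -> T0 T1
  B -> c
  C -> B B | C C | a
  T0 -> a
  T1 -> c
  T2 -> b

CYK table (by increasing span), restricted to cells inside w[1..2]:
  cell(1,1) a: {C,T0}  orig:{C}
  cell(2,2) c: {B,S,T1}  orig:{B,S}
  cell(1,2) ac: {A}

Original NTs in T[1,2] deriving "ac": ["A"]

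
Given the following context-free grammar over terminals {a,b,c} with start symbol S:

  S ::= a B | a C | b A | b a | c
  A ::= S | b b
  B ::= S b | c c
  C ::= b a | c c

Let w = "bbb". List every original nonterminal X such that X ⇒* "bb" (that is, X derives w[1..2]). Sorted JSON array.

CNF form of G:
  S -> T0 B | T0 C | T1 A | T1 T0 | c
  A -> T0 B | T0 C | T1 A | T1 T0 | T1 T1 | c
  B -> S T1 | T2 T2
  C -> T1 T0 | T2 T2
  T0 -> a
  T1 -> b
  T2 -> c

CYK table (by increasing span) (cells [i..j] with 1 ≤ i ≤ j ≤ 2 only):
  T[1,1] 'b' = {T1}  orig:{}
  T[2,2] 'b' = {T1}  orig:{}
  T[1,2] 'bb' = {A}

Original NTs in T[1,2] deriving "bb": ["A"]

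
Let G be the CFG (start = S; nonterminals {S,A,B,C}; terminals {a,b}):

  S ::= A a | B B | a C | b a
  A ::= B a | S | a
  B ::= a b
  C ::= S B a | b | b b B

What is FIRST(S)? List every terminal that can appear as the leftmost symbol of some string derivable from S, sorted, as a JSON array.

Compute FIRST by fixpoint:
round 1:
  A via A→a: +{a}
  B via B→a b: +{a}
  C via C→b: +{b}
  S via S→A a: +{a}
  S via S→b a: +{b}
  FIRST[S]={a,b}  FIRST[A]={a}  FIRST[B]={a}  FIRST[C]={b}
round 2:
  A via A→S: +{b}
  C via C→S B a: +{a}
  FIRST[S]={a,b}  FIRST[A]={a,b}  FIRST[B]={a}  FIRST[C]={a,b}
round 3: (no change)
  FIRST[S]={a,b}  FIRST[A]={a,b}  FIRST[B]={a}  FIRST[C]={a,b}

FIRST(S) = ["a", "b"]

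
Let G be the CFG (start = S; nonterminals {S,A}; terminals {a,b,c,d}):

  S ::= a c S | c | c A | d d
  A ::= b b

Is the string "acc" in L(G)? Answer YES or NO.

CNF form of G:
  S -> T1 X4 | T2 A | T3 T3 | c
  A -> T0 T0
  T0 -> b
  T1 -> a
  T2 -> c
  T3 -> d
  X4 -> T2 S

Fill CYK table bottom-up:
  T[0,0] 'a' = {T1}  orig:{}
  T[1,1] 'c' = {S,T2}  orig:{S}
  T[2,2] 'c' = {S,T2}  orig:{S}
  T[0,1] 'ac' = ∅
  T[1,2] 'cc' = {X4}  orig:{}
  T[0,2] 'acc' = {S}

S ∈ T[0,2] ⇒ YES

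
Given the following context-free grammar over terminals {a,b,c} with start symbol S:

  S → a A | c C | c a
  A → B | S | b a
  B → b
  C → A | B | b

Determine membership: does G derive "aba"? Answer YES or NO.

CNF form of G:
  S -> T0 A | T2 C | T2 T0
  A -> T0 A | T1 T0 | T2 C | T2 T0 | b
  B -> b
  C -> T0 A | T1 T0 | T2 C | T2 T0 | b
  T0 -> a
  T1 -> b
  T2 -> c

CYK table (by increasing span):
  cell(0,0) a: {T0}  orig:{}
  cell(1,1) b: {A,B,C,T1}  orig:{A,B,C}
  cell(2,2) a: {T0}  orig:{}
  cell(0,1) ab: {A,C,S}
  cell(1,2) ba: {A,C}
  cell(0,2) aba: {A,C,S}

S ∈ T[0,2] ⇒ YES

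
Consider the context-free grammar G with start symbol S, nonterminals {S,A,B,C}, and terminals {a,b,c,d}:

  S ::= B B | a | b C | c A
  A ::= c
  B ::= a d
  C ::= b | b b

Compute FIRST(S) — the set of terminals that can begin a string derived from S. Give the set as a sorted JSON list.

Compute FIRST by fixpoint:
[1]
  A via A→c: +{c}
  B via B→a d: +{a}
  C via C→b: +{b}
  S via S→B B: +{a}
  S via S→b C: +{b}
  S via S→c A: +{c}
  FIRST(S)={a,b,c}  FIRST(A)={c}  FIRST(B)={a}  FIRST(C)={b}
[2] (no change)
  FIRST(S)={a,b,c}  FIRST(A)={c}  FIRST(B)={a}  FIRST(C)={b}

FIRST(S) = ["a", "b", "c"]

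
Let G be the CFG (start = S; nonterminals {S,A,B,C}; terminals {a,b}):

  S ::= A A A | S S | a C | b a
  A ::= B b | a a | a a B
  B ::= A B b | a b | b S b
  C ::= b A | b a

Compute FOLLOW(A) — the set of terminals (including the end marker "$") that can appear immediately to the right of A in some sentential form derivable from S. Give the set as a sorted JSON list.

Compute FIRST by fixpoint:
iter 1:
  A via A→a a: +{a}
  B via B→A B b: +{a}
  B via B→b S b: +{b}
  C via C→b A: +{b}
  S via S→A A A: +{a}
  S via S→b a: +{b}
  FIRST(S)={a,b}  FIRST(A)={a}  FIRST(B)={a,b}  FIRST(C)={b}
iter 2:
  A via A→B b: +{b}
  FIRST(S)={a,b}  FIRST(A)={a,b}  FIRST(B)={a,b}  FIRST(C)={b}
iter 3: — fixpoint
  FIRST(S)={a,b}  FIRST(A)={a,b}  FIRST(B)={a,b}  FIRST(C)={b}

FOLLOW iteration:
seed FOLLOW(S) with $
pass 1:
  A→B b: FOLLOW(B) ⊇ FIRST(b) = {b}; new: +{b}
  B→A B b: FOLLOW(A) ⊇ FIRST(B) = {a,b}; new: +{a,b}
  B→b S b: FOLLOW(S) ⊇ FIRST(b) = {b}; new: +{b}
  S→A A A: FOLLOW(A) ⊇ FOLLOW(S) ⊇ {$,b}; new: +{$}
  S→S S: FOLLOW(S) ⊇ FIRST(S) = {a,b}; new: +{a}
  S→a C: FOLLOW(C) ⊇ FOLLOW(S) ⊇ {$,a,b}; new: +{$,a,b}
  FOLLOW(S)={$,a,b}  FOLLOW(A)={$,a,b}  FOLLOW(B)={b}  FOLLOW(C)={$,a,b}
pass 2:
  A→a a B: FOLLOW(B) ⊇ FOLLOW(A) ⊇ {$,a,b}; new: +{$,a}
  FOLLOW(S)={$,a,b}  FOLLOW(A)={$,a,b}  FOLLOW(B)={$,a,b}  FOLLOW(C)={$,a,b}
pass 3: done
  FOLLOW(S)={$,a,b}  FOLLOW(A)={$,a,b}  FOLLOW(B)={$,a,b}  FOLLOW(C)={$,a,b}

FOLLOW(A) = ["$", "a", "b"]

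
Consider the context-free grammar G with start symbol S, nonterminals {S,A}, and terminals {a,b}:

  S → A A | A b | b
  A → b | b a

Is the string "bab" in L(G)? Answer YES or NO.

CNF form of G:
  S -> A A | A T0 | b
  A -> T0 T1 | b
  T0 -> b
  T1 -> a

CYK fill:
  [0..0]={A,S,T0}  "b"  orig:{A,S}
  [1..1]={T1}  "a"  orig:{}
  [2..2]={A,S,T0}  "b"  orig:{A,S}
  [0..1]={A}  "ba"
  [1..2]=∅  "ab"
  [0..2]={S}  "bab"

S ∈ T[0,2] ⇒ YES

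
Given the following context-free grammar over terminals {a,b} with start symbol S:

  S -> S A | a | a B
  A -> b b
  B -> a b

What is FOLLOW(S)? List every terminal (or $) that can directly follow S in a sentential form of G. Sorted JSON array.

FIRST sets, iterate to fixpoint:
round 1:
  A via A→b b: +{b}
  B via B→a b: +{a}
  S via S→a: +{a}
  FIRST(S)={a}  FIRST(A)={b}  FIRST(B)={a}
round 2: — fixpoint
  FIRST(S)={a}  FIRST(A)={b}  FIRST(B)={a}

FOLLOW iteration:
initialize: $ ∈ FOLLOW(S)
iter 1:
  S→S A: FOLLOW(S) ⊇ FIRST(A) = {b}; new: +{b}
  S→S A: FOLLOW(A) ⊇ FOLLOW(S) ⊇ {$,b}; new: +{$,b}
  S→a B: FOLLOW(B) ⊇ FOLLOW(S) ⊇ {$,b}; new: +{$,b}
  FOLLOW[S]={$,b}  FOLLOW[A]={$,b}  FOLLOW[B]={$,b}
iter 2: — fixpoint
  FOLLOW[S]={$,b}  FOLLOW[A]={$,b}  FOLLOW[B]={$,b}

FOLLOW(S) = ["$", "b"]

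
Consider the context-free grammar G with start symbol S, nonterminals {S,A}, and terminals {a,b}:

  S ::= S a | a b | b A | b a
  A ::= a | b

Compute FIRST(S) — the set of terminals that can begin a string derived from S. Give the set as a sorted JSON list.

FIRST sets, iterate to fixpoint:
round 1:
  A via A→a: +{a}
  A via A→b: +{b}
  S via S→a b: +{a}
  S via S→b A: +{b}
  S: {a,b}  A: {a,b}
round 2: (stable)
  S: {a,b}  A: {a,b}

FIRST(S) = ["a", "b"]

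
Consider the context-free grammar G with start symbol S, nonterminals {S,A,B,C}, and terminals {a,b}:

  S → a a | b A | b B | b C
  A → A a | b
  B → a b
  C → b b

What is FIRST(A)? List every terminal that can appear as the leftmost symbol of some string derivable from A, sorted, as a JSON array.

FIRST iteration:
round 1:
  A via A→b: +{b}
  B via B→a b: +{a}
  C via C→b b: +{b}
  S via S→a a: +{a}
  S via S→b A: +{b}
  FIRST(S)={a,b}  FIRST(A)={b}  FIRST(B)={a}  FIRST(C)={b}
round 2: — fixpoint
  FIRST(S)={a,b}  FIRST(A)={b}  FIRST(B)={a}  FIRST(C)={b}

FIRST(A) = ["b"]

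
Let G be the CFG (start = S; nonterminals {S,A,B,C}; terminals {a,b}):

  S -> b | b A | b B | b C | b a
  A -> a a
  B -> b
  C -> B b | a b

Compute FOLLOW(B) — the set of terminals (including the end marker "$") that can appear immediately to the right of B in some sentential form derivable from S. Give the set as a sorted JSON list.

Compute FIRST by fixpoint:
iter 1:
  A via A→a a: +{a}
  B via B→b: +{b}
  C via C→B b: +{b}
  C via C→a b: +{a}
  S via S→b: +{b}
  FIRST(S)={b}  FIRST(A)={a}  FIRST(B)={b}  FIRST(C)={a,b}
iter 2: done
  FIRST(S)={b}  FIRST(A)={a}  FIRST(B)={b}  FIRST(C)={a,b}

FOLLOW sets:
FOLLOW(S) := {$}
[1]
  C→B b: FOLLOW(B) ⊇ FIRST(b) = {b}; new: +{b}
  S→b A: FOLLOW(A) ⊇ FOLLOW(S) ⊇ {$}; new: +{$}
  S→b B: FOLLOW(B) ⊇ FOLLOW(S) ⊇ {$}; new: +{$}
  S→b C: FOLLOW(C) ⊇ FOLLOW(S) ⊇ {$}; new: +{$}
  FOLLOW(S)={$}  FOLLOW(A)={$}  FOLLOW(B)={$,b}  FOLLOW(C)={$}
[2] done
  FOLLOW(S)={$}  FOLLOW(A)={$}  FOLLOW(B)={$,b}  FOLLOW(C)={$}

FOLLOW(B) = ["$", "b"]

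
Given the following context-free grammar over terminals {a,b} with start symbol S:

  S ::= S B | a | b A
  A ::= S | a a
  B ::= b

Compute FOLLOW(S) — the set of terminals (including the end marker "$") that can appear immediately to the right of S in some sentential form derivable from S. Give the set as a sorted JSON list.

FIRST sets, iterate to fixpoint:
round 1:
  A via A→a a: +{a}
  B via B→b: +{b}
  S via S→a: +{a}
  S via S→b A: +{b}
  FIRST[S]={a,b}  FIRST[A]={a}  FIRST[B]={b}
round 2:
  A via A→S: +{b}
  FIRST[S]={a,b}  FIRST[A]={a,b}  FIRST[B]={b}
round 3: (no change)
  FIRST[S]={a,b}  FIRST[A]={a,b}  FIRST[B]={b}

FOLLOW iteration:
FOLLOW(S) := {$}
[1]
  S→S B: FOLLOW(S) ⊇ FIRST(B) = {b}; new: +{b}
  S→S B: FOLLOW(B) ⊇ FOLLOW(S) ⊇ {$,b}; new: +{$,b}
  S→b A: FOLLOW(A) ⊇ FOLLOW(S) ⊇ {$,b}; new: +{$,b}
  FOLLOW[S]={$,b}  FOLLOW[A]={$,b}  FOLLOW[B]={$,b}
[2] (stable)
  FOLLOW[S]={$,b}  FOLLOW[A]={$,b}  FOLLOW[B]={$,b}

FOLLOW(S) = ["$", "b"]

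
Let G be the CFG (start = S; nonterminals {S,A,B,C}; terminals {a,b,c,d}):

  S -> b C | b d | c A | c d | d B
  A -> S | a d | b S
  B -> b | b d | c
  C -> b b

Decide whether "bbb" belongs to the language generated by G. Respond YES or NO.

Convert to CNF:
  S -> T1 B | T2 C | T2 T1 | T3 A | T3 T1
  A -> T0 T1 | T1 B | T2 C | T2 S | T2 T1 | T3 A | T3 T1
  B -> T2 T1 | b | c
  C -> T2 T2
  T0 -> a
  T1 -> d
  T2 -> b
  T3 -> c

CYK table (by increasing span):
  T[0,0] 'b' = {B,T2}  orig:{B}
  T[1,1] 'b' = {B,T2}  orig:{B}
  T[2,2] 'b' = {B,T2}  orig:{B}
  T[0,1] 'bb' = {C}
  T[1,2] 'bb' = {C}
  T[0,2] 'bbb' = {A,S}

S ∈ T[0,2] ⇒ YES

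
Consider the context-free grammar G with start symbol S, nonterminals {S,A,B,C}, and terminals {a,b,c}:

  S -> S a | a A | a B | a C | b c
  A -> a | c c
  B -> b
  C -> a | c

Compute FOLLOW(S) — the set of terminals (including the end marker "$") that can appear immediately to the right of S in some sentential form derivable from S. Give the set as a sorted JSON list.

Compute FIRST by fixpoint:
pass 1:
  A via A→a: +{a}
  A via A→c c: +{c}
  B via B→b: +{b}
  C via C→a: +{a}
  C via C→c: +{c}
  S via S→a A: +{a}
  S via S→b c: +{b}
  FIRST(S)={a,b}  FIRST(A)={a,c}  FIRST(B)={b}  FIRST(C)={a,c}
pass 2: done
  FIRST(S)={a,b}  FIRST(A)={a,c}  FIRST(B)={b}  FIRST(C)={a,c}

Compute FOLLOW by fixpoint:
FOLLOW(S) := {$}
round 1:
  S→S a: FOLLOW(S) ⊇ FIRST(a) = {a}; new: +{a}
  S→a A: FOLLOW(A) ⊇ FOLLOW(S) ⊇ {$,a}; new: +{$,a}
  S→a B: FOLLOW(B) ⊇ FOLLOW(S) ⊇ {$,a}; new: +{$,a}
  S→a C: FOLLOW(C) ⊇ FOLLOW(S) ⊇ {$,a}; new: +{$,a}
  FOLLOW(S)={$,a}  FOLLOW(A)={$,a}  FOLLOW(B)={$,a}  FOLLOW(C)={$,a}
round 2: (stable)
  FOLLOW(S)={$,a}  FOLLOW(A)={$,a}  FOLLOW(B)={$,a}  FOLLOW(C)={$,a}

FOLLOW(S) = ["$", "a"]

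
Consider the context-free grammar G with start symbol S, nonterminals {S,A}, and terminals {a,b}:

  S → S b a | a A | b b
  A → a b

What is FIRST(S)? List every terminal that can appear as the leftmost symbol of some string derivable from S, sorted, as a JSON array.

Compute FIRST by fixpoint:
pass 1:
  A via A→a b: +{a}
  S via S→a A: +{a}
  S via S→b b: +{b}
  S: {a,b}  A: {a}
pass 2: done
  S: {a,b}  A: {a}

FIRST(S) = ["a", "b"]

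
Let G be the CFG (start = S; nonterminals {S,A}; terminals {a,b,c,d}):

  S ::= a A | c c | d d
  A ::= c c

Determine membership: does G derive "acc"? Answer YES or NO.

CNF form of G:
  S -> T0 T0 | T1 A | T2 T2
  A -> T0 T0
  T0 -> c
  T1 -> a
  T2 -> d

CYK fill:
  [0..0]={T1}  "a"  orig:{}
  [1..1]={T0}  "c"  orig:{}
  [2..2]={T0}  "c"  orig:{}
  [0..1]=∅  "ac"
  [1..2]={A,S}  "cc"
  [0..2]={S}  "acc"

S ∈ T[0,2] ⇒ YES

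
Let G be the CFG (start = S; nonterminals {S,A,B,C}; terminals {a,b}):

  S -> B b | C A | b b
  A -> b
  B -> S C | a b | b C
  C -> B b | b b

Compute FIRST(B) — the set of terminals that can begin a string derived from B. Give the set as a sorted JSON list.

FIRST sets, iterate to fixpoint:
pass 1:
  A via A→b: +{b}
  B via B→a b: +{a}
  B via B→b C: +{b}
  C via C→B b: +{a,b}
  S via S→B b: +{a,b}
  S: {a,b}  A: {b}  B: {a,b}  C: {a,b}
pass 2: done
  S: {a,b}  A: {b}  B: {a,b}  C: {a,b}

FIRST(B) = ["a", "b"]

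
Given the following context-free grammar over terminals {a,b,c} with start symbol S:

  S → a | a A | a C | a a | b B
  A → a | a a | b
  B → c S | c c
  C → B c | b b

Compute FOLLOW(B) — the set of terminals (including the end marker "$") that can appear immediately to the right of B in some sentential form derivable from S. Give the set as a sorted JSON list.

FIRST sets, iterate to fixpoint:
iter 1:
  A via A→a: +{a}
  A via A→b: +{b}
  B via B→c S: +{c}
  C via C→B c: +{c}
  C via C→b b: +{b}
  S via S→a: +{a}
  S via S→b B: +{b}
  FIRST[S]={a,b}  FIRST[A]={a,b}  FIRST[B]={c}  FIRST[C]={b,c}
iter 2: (stable)
  FIRST[S]={a,b}  FIRST[A]={a,b}  FIRST[B]={c}  FIRST[C]={b,c}

FOLLOW iteration:
FOLLOW(S) := {$}
round 1:
  C→B c: FOLLOW(B) ⊇ FIRST(c) = {c}; new: +{c}
  S→a A: FOLLOW(A) ⊇ FOLLOW(S) ⊇ {$}; new: +{$}
  S→a C: FOLLOW(C) ⊇ FOLLOW(S) ⊇ {$}; new: +{$}
  S→b B: FOLLOW(B) ⊇ FOLLOW(S) ⊇ {$}; new: +{$}
  S: {$}  A: {$}  B: {$,c}  C: {$}
round 2:
  B→c S: FOLLOW(S) ⊇ FOLLOW(B) ⊇ {$,c}; new: +{c}
  S→a A: FOLLOW(A) ⊇ FOLLOW(S) ⊇ {$,c}; new: +{c}
  S→a C: FOLLOW(C) ⊇ FOLLOW(S) ⊇ {$,c}; new: +{c}
  S: {$,c}  A: {$,c}  B: {$,c}  C: {$,c}
round 3: — fixpoint
  S: {$,c}  A: {$,c}  B: {$,c}  C: {$,c}

FOLLOW(B) = ["$", "c"]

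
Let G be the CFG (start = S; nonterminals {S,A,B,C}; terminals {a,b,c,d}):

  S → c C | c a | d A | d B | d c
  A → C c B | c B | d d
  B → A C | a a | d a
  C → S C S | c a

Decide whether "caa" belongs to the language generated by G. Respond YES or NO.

CNF form of G:
  S -> T0 C | T0 T2 | T1 A | T1 B | T1 T0
  A -> C X3 | T0 B | T1 T1
  B -> A C | T1 T2 | T2 T2
  C -> S X4 | T0 T2
  T0 -> c
  T1 -> d
  T2 -> a
  X3 -> T0 B
  X4 -> C S

Fill CYK table bottom-up:
  cell(0,0) c: {T0}  orig:{}
  cell(1,1) a: {T2}  orig:{}
  cell(2,2) a: {T2}  orig:{}
  cell(0,1) ca: {C,S}
  cell(1,2) aa: {B}
  cell(0,2) caa: {A,X3}  orig:{A}

S ∉ T[0,2] ⇒ NO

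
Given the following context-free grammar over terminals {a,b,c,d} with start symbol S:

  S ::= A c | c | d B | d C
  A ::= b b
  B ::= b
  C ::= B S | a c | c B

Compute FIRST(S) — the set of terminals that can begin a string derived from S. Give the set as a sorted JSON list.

FIRST sets, iterate to fixpoint:
iter 1:
  A via A→b b: +{b}
  B via B→b: +{b}
  C via C→B S: +{b}
  C via C→a c: +{a}
  C via C→c B: +{c}
  S via S→A c: +{b}
  S via S→c: +{c}
  S via S→d B: +{d}
  S: {b,c,d}  A: {b}  B: {b}  C: {a,b,c}
iter 2: (stable)
  S: {b,c,d}  A: {b}  B: {b}  C: {a,b,c}

FIRST(S) = ["b", "c", "d"]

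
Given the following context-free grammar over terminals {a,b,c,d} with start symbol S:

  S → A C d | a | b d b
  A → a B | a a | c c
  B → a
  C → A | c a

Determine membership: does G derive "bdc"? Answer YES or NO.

CNF form of G:
  S -> A X4 | T3 X5 | a
  A -> T0 B | T0 T0 | T1 T1
  B -> a
  C -> T0 B | T0 T0 | T1 T0 | T1 T1
  T0 -> a
  T1 -> c
  T2 -> d
  T3 -> b
  X4 -> C T2
  X5 -> T2 T3

CYK fill:
  [0..0]={T3}  "b"  orig:{}
  [1..1]={T2}  "d"  orig:{}
  [2..2]={T1}  "c"  orig:{}
  [0..1]=∅  "bd"
  [1..2]=∅  "dc"
  [0..2]=∅  "bdc"

S ∉ T[0,2] ⇒ NO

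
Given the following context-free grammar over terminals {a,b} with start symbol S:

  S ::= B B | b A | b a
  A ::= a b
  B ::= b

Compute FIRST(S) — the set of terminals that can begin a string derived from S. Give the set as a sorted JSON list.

Compute FIRST by fixpoint:
iter 1:
  A via A→a b: +{a}
  B via B→b: +{b}
  S via S→B B: +{b}
  FIRST[S]={b}  FIRST[A]={a}  FIRST[B]={b}
iter 2: done
  FIRST[S]={b}  FIRST[A]={a}  FIRST[B]={b}

FIRST(S) = ["b"]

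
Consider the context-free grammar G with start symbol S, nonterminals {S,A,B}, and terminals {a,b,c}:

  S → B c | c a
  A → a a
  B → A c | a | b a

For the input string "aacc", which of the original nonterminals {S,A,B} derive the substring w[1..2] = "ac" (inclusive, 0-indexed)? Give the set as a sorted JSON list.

Convert to CNF:
  S -> B T1 | T1 T0
  A -> T0 T0
  B -> A T1 | T2 T0 | a
  T0 -> a
  T1 -> c
  T2 -> b

Fill CYK table bottom-up (cells [i..j] with 1 ≤ i ≤ j ≤ 2 only):
  cell(1,1) a: {B,T0}  orig:{B}
  cell(2,2) c: {T1}  orig:{}
  cell(1,2) ac: {S}

Original NTs in T[1,2] deriving "ac": ["S"]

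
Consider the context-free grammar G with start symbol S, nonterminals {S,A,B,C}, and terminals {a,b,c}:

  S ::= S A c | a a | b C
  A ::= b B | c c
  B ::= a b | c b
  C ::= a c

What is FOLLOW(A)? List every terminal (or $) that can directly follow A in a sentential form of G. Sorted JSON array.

FIRST iteration:
[1]
  A via A→b B: +{b}
  A via A→c c: +{c}
  B via B→a b: +{a}
  B via B→c b: +{c}
  C via C→a c: +{a}
  S via S→a a: +{a}
  S via S→b C: +{b}
  FIRST(S)={a,b}  FIRST(A)={b,c}  FIRST(B)={a,c}  FIRST(C)={a}
[2] (stable)
  FIRST(S)={a,b}  FIRST(A)={b,c}  FIRST(B)={a,c}  FIRST(C)={a}

FOLLOW sets:
FOLLOW(S) := {$}
round 1:
  S→S A c: FOLLOW(S) ⊇ FIRST(A) = {b,c}; new: +{b,c}
  S→S A c: FOLLOW(A) ⊇ FIRST(c) = {c}; new: +{c}
  S→b C: FOLLOW(C) ⊇ FOLLOW(S) ⊇ {$,b,c}; new: +{$,b,c}
  S: {$,b,c}  A: {c}  B: {}  C: {$,b,c}
round 2:
  A→b B: FOLLOW(B) ⊇ FOLLOW(A) ⊇ {c}; new: +{c}
  S: {$,b,c}  A: {c}  B: {c}  C: {$,b,c}
round 3: (no change)
  S: {$,b,c}  A: {c}  B: {c}  C: {$,b,c}

FOLLOW(A) = ["c"]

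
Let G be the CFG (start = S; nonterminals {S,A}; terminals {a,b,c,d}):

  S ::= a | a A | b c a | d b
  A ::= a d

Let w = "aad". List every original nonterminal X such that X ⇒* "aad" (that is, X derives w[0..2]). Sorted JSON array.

Convert to CNF:
  S -> T0 A | T1 T2 | T2 X4 | a
  A -> T0 T1
  T0 -> a
  T1 -> d
  T2 -> b
  T3 -> c
  X4 -> T3 T0

Fill CYK table bottom-up (cells [i..j] with 0 ≤ i ≤ j ≤ 2 only):
  [0..0]={S,T0}  "a"  orig:{S}
  [1..1]={S,T0}  "a"  orig:{S}
  [2..2]={T1}  "d"  orig:{}
  [0..1]=∅  "aa"
  [1..2]={A}  "ad"
  [0..2]={S}  "aad"

Original NTs in T[0,2] deriving "aad": ["S"]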